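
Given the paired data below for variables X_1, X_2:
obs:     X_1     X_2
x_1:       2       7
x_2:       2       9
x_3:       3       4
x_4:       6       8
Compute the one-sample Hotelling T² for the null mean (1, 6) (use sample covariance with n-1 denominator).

Step 1 — sample mean vector:
  mean(X_1) = (2 + 2 + 3 + 6) / 4 = 13/4 = 3.25
  mean(X_2) = (7 + 9 + 4 + 8) / 4 = 28/4 = 7
  x̄ = (3.25, 7),  deviation x̄ - mu_0 = (3.25, 7) - (1, 6) = (2.25, 1).

Step 2 — sample covariance matrix, S[i,j] = (1/(n-1)) · Σ_k (x_{k,i} - mean_i) · (x_{k,j} - mean_j), divisor n-1 = 3:
  S[X_1,X_1] = ((-1.25)·(-1.25) + (-1.25)·(-1.25) + (-0.25)·(-0.25) + (2.75)·(2.75)) / 3 = 10.75/3 = 3.5833
  S[X_1,X_2] = ((-1.25)·(0) + (-1.25)·(2) + (-0.25)·(-3) + (2.75)·(1)) / 3 = 1/3 = 0.3333
  S[X_2,X_2] = ((0)·(0) + (2)·(2) + (-3)·(-3) + (1)·(1)) / 3 = 14/3 = 4.6667
  S = [[3.5833, 0.3333],
 [0.3333, 4.6667]].

Step 3 — invert S. det(S) = 3.5833·4.6667 - (0.3333)² = 16.6111.
  S^{-1} = (1/det) · [[d, -b], [-b, a]] = [[0.2809, -0.0201],
 [-0.0201, 0.2157]].

Step 4 — quadratic form (x̄ - mu_0)^T · S^{-1} · (x̄ - mu_0):
  S^{-1} · (x̄ - mu_0) = (0.612, 0.1706),
  (x̄ - mu_0)^T · [...] = (2.25)·(0.612) + (1)·(0.1706) = 1.5477.

Step 5 — scale by n: T² = 4 · 1.5477 = 6.1906.

T² ≈ 6.1906


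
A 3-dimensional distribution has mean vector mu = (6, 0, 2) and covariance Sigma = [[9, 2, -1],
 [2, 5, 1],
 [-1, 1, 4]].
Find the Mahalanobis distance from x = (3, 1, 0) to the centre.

Step 1 — centre the observation: (x - mu) = (-3, 1, -2).

Step 2 — invert Sigma (cofactor / det for 3×3, or solve directly):
  Sigma^{-1} = [[0.1301, -0.0616, 0.0479],
 [-0.0616, 0.2397, -0.0753],
 [0.0479, -0.0753, 0.2808]].

Step 3 — form the quadratic (x - mu)^T · Sigma^{-1} · (x - mu):
  Sigma^{-1} · (x - mu) = (-0.5479, 0.5753, -0.7808).
  (x - mu)^T · [Sigma^{-1} · (x - mu)] = (-3)·(-0.5479) + (1)·(0.5753) + (-2)·(-0.7808) = 3.7808.

Step 4 — take square root: d = √(3.7808) ≈ 1.9444.

d(x, mu) = √(3.7808) ≈ 1.9444


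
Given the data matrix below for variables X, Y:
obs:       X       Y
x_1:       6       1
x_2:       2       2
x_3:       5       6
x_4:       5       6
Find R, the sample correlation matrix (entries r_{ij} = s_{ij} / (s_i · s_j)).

Step 1 — column means:
  mean(X) = (6 + 2 + 5 + 5) / 4 = 18/4 = 4.5
  mean(Y) = (1 + 2 + 6 + 6) / 4 = 15/4 = 3.75

Step 2 — sample variances and covariances s[i,j] = (1/(n-1)) · Σ_k (x_{k,i} - mean_i) · (x_{k,j} - mean_j), with n-1 = 3:
  s[X,X] = ((1.5)·(1.5) + (-2.5)·(-2.5) + (0.5)·(0.5) + (0.5)·(0.5)) / 3 = 9/3 = 3
  s[X,Y] = ((1.5)·(-2.75) + (-2.5)·(-1.75) + (0.5)·(2.25) + (0.5)·(2.25)) / 3 = 2.5/3 = 0.8333
  s[Y,Y] = ((-2.75)·(-2.75) + (-1.75)·(-1.75) + (2.25)·(2.25) + (2.25)·(2.25)) / 3 = 20.75/3 = 6.9167
  Sample standard deviations s_i = √(s[i,i]):
  s(X) = √(3) = 1.7321
  s(Y) = √(6.9167) = 2.63

Step 3 — r_{ij} = s_{ij} / (s_i · s_j):
  r[X,X] = 1 (diagonal).
  r[X,Y] = 0.8333 / (1.7321 · 2.63) = 0.8333 / 4.5552 = 0.1829
  r[Y,Y] = 1 (diagonal).

R is symmetric with unit diagonal. Assembling:

R = [[1, 0.1829],
 [0.1829, 1]]


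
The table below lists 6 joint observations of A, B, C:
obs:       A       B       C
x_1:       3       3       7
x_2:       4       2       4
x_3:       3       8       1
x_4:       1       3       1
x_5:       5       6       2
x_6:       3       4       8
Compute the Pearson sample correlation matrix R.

Step 1 — column means:
  mean(A) = (3 + 4 + 3 + 1 + 5 + 3) / 6 = 19/6 = 3.1667
  mean(B) = (3 + 2 + 8 + 3 + 6 + 4) / 6 = 26/6 = 4.3333
  mean(C) = (7 + 4 + 1 + 1 + 2 + 8) / 6 = 23/6 = 3.8333

Step 2 — sample variances and covariances s[i,j] = (1/(n-1)) · Σ_k (x_{k,i} - mean_i) · (x_{k,j} - mean_j), with n-1 = 5:
  s[A,A] = ((-0.1667)·(-0.1667) + (0.8333)·(0.8333) + (-0.1667)·(-0.1667) + (-2.1667)·(-2.1667) + (1.8333)·(1.8333) + (-0.1667)·(-0.1667)) / 5 = 8.8333/5 = 1.7667
  s[A,B] = ((-0.1667)·(-1.3333) + (0.8333)·(-2.3333) + (-0.1667)·(3.6667) + (-2.1667)·(-1.3333) + (1.8333)·(1.6667) + (-0.1667)·(-0.3333)) / 5 = 3.6667/5 = 0.7333
  s[A,C] = ((-0.1667)·(3.1667) + (0.8333)·(0.1667) + (-0.1667)·(-2.8333) + (-2.1667)·(-2.8333) + (1.8333)·(-1.8333) + (-0.1667)·(4.1667)) / 5 = 2.1667/5 = 0.4333
  s[B,B] = ((-1.3333)·(-1.3333) + (-2.3333)·(-2.3333) + (3.6667)·(3.6667) + (-1.3333)·(-1.3333) + (1.6667)·(1.6667) + (-0.3333)·(-0.3333)) / 5 = 25.3333/5 = 5.0667
  s[B,C] = ((-1.3333)·(3.1667) + (-2.3333)·(0.1667) + (3.6667)·(-2.8333) + (-1.3333)·(-2.8333) + (1.6667)·(-1.8333) + (-0.3333)·(4.1667)) / 5 = -15.6667/5 = -3.1333
  s[C,C] = ((3.1667)·(3.1667) + (0.1667)·(0.1667) + (-2.8333)·(-2.8333) + (-2.8333)·(-2.8333) + (-1.8333)·(-1.8333) + (4.1667)·(4.1667)) / 5 = 46.8333/5 = 9.3667
  Sample standard deviations s_i = √(s[i,i]):
  s(A) = √(1.7667) = 1.3292
  s(B) = √(5.0667) = 2.2509
  s(C) = √(9.3667) = 3.0605

Step 3 — r_{ij} = s_{ij} / (s_i · s_j):
  r[A,A] = 1 (diagonal).
  r[A,B] = 0.7333 / (1.3292 · 2.2509) = 0.7333 / 2.9918 = 0.2451
  r[A,C] = 0.4333 / (1.3292 · 3.0605) = 0.4333 / 4.0679 = 0.1065
  r[B,B] = 1 (diagonal).
  r[B,C] = -3.1333 / (2.2509 · 3.0605) = -3.1333 / 6.889 = -0.4548
  r[C,C] = 1 (diagonal).

R is symmetric with unit diagonal. Assembling:

R = [[1, 0.2451, 0.1065],
 [0.2451, 1, -0.4548],
 [0.1065, -0.4548, 1]]


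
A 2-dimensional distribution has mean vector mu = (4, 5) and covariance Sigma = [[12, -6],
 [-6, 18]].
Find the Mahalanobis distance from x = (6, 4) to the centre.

Step 1 — centre the observation: (x - mu) = (2, -1).

Step 2 — invert Sigma. det(Sigma) = 12·18 - (-6)² = 180.
  Sigma^{-1} = (1/det) · [[d, -b], [-b, a]] = [[0.1, 0.0333],
 [0.0333, 0.0667]].

Step 3 — form the quadratic (x - mu)^T · Sigma^{-1} · (x - mu):
  Sigma^{-1} · (x - mu) = (0.1667, 0).
  (x - mu)^T · [Sigma^{-1} · (x - mu)] = (2)·(0.1667) + (-1)·(0) = 0.3333.

Step 4 — take square root: d = √(0.3333) ≈ 0.5774.

d(x, mu) = √(0.3333) ≈ 0.5774


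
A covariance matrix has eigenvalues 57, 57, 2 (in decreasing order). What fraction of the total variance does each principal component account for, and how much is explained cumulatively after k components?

Step 1 — total variance = trace(Sigma) = Σ λ_i = 57 + 57 + 2 = 116.

Step 2 — fraction explained by component i = λ_i / Σ λ:
  PC1: 57/116 = 0.4914
  PC2: 57/116 = 0.4914
  PC3: 2/116 = 0.0172

Step 3 — cumulative fraction after k components = (λ_1 + ... + λ_k) / Σ λ:
  k = 1: 57/116 = 0.4914
  k = 2: (57 + 57)/116 = 114/116 = 0.9828
  k = 3: (57 + 57 + 2)/116 = 116/116 = 1

Summary (fraction, with percent):

explained: PC1 0.4914 (49.14%), PC2 0.4914 (49.14%), PC3 0.0172 (1.72%);  cumulative: 0.4914, 0.9828, 1


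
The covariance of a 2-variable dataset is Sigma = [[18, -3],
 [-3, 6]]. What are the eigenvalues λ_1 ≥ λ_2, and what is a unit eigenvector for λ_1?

Step 1 — characteristic polynomial of 2×2 Sigma:
  det(Sigma - λI) = λ² - trace · λ + det = 0.
  trace = 18 + 6 = 24, det = 18·6 - (-3)² = 99.
Step 2 — discriminant:
  Δ = trace² - 4·det = 576 - 396 = 180.
Step 3 — eigenvalues:
  λ = (trace ± √Δ)/2 = (24 ± 13.4164)/2,
  λ_1 = 18.7082,  λ_2 = 5.2918.

Step 4 — unit eigenvector for λ_1: solve (Sigma - λ_1 I)v = 0. First row:
  (18 - 18.7082)·v_x + (-3)·v_y = 0, i.e. (-0.7082)·v_x + (-3)·v_y = 0,
  so v ∝ (b, λ_1 - a) = (-3, 0.7082); multiply by -1 so the first entry is positive: u = (3, -0.7082).
  ||u|| = √((3)² + (-0.7082)²) = √(9.5016) ≈ 3.0825,
  v_1 = u/||u|| ≈ (0.9732, -0.2298) (||v_1|| = 1).

λ_1 = 18.7082,  λ_2 = 5.2918;  v_1 ≈ (0.9732, -0.2298)


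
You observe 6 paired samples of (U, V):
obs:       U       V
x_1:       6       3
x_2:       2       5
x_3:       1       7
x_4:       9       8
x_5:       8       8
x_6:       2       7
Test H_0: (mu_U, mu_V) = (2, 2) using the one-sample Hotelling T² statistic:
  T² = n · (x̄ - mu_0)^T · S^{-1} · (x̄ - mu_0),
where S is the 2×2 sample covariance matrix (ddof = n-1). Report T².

Step 1 — sample mean vector:
  mean(U) = (6 + 2 + 1 + 9 + 8 + 2) / 6 = 28/6 = 4.6667
  mean(V) = (3 + 5 + 7 + 8 + 8 + 7) / 6 = 38/6 = 6.3333
  x̄ = (4.6667, 6.3333),  deviation x̄ - mu_0 = (4.6667, 6.3333) - (2, 2) = (2.6667, 4.3333).

Step 2 — sample covariance matrix, S[i,j] = (1/(n-1)) · Σ_k (x_{k,i} - mean_i) · (x_{k,j} - mean_j), divisor n-1 = 5:
  S[U,U] = ((1.3333)·(1.3333) + (-2.6667)·(-2.6667) + (-3.6667)·(-3.6667) + (4.3333)·(4.3333) + (3.3333)·(3.3333) + (-2.6667)·(-2.6667)) / 5 = 59.3333/5 = 11.8667
  S[U,V] = ((1.3333)·(-3.3333) + (-2.6667)·(-1.3333) + (-3.6667)·(0.6667) + (4.3333)·(1.6667) + (3.3333)·(1.6667) + (-2.6667)·(0.6667)) / 5 = 7.6667/5 = 1.5333
  S[V,V] = ((-3.3333)·(-3.3333) + (-1.3333)·(-1.3333) + (0.6667)·(0.6667) + (1.6667)·(1.6667) + (1.6667)·(1.6667) + (0.6667)·(0.6667)) / 5 = 19.3333/5 = 3.8667
  S = [[11.8667, 1.5333],
 [1.5333, 3.8667]].

Step 3 — invert S. det(S) = 11.8667·3.8667 - (1.5333)² = 43.5333.
  S^{-1} = (1/det) · [[d, -b], [-b, a]] = [[0.0888, -0.0352],
 [-0.0352, 0.2726]].

Step 4 — quadratic form (x̄ - mu_0)^T · S^{-1} · (x̄ - mu_0):
  S^{-1} · (x̄ - mu_0) = (0.0842, 1.0873),
  (x̄ - mu_0)^T · [...] = (2.6667)·(0.0842) + (4.3333)·(1.0873) = 4.9362.

Step 5 — scale by n: T² = 6 · 4.9362 = 29.6172.

T² ≈ 29.6172


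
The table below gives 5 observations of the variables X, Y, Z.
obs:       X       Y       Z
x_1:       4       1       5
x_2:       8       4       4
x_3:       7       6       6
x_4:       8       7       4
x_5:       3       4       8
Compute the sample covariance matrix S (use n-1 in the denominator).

Step 1 — column means:
  mean(X) = (4 + 8 + 7 + 8 + 3) / 5 = 30/5 = 6
  mean(Y) = (1 + 4 + 6 + 7 + 4) / 5 = 22/5 = 4.4
  mean(Z) = (5 + 4 + 6 + 4 + 8) / 5 = 27/5 = 5.4

Step 2 — sample covariance S[i,j] = (1/(n-1)) · Σ_k (x_{k,i} - mean_i) · (x_{k,j} - mean_j), with n-1 = 4.
  S[X,X] = ((-2)·(-2) + (2)·(2) + (1)·(1) + (2)·(2) + (-3)·(-3)) / 4 = 22/4 = 5.5
  S[X,Y] = ((-2)·(-3.4) + (2)·(-0.4) + (1)·(1.6) + (2)·(2.6) + (-3)·(-0.4)) / 4 = 14/4 = 3.5
  S[X,Z] = ((-2)·(-0.4) + (2)·(-1.4) + (1)·(0.6) + (2)·(-1.4) + (-3)·(2.6)) / 4 = -12/4 = -3
  S[Y,Y] = ((-3.4)·(-3.4) + (-0.4)·(-0.4) + (1.6)·(1.6) + (2.6)·(2.6) + (-0.4)·(-0.4)) / 4 = 21.2/4 = 5.3
  S[Y,Z] = ((-3.4)·(-0.4) + (-0.4)·(-1.4) + (1.6)·(0.6) + (2.6)·(-1.4) + (-0.4)·(2.6)) / 4 = -1.8/4 = -0.45
  S[Z,Z] = ((-0.4)·(-0.4) + (-1.4)·(-1.4) + (0.6)·(0.6) + (-1.4)·(-1.4) + (2.6)·(2.6)) / 4 = 11.2/4 = 2.8

S is symmetric (S[j,i] = S[i,j]). Assembling:

S = [[5.5, 3.5, -3],
 [3.5, 5.3, -0.45],
 [-3, -0.45, 2.8]]


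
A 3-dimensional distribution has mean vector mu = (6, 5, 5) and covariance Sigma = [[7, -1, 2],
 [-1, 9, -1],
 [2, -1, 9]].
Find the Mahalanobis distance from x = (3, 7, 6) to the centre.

Step 1 — centre the observation: (x - mu) = (-3, 2, 1).

Step 2 — invert Sigma (cofactor / det for 3×3, or solve directly):
  Sigma^{-1} = [[0.1541, 0.0135, -0.0328],
 [0.0135, 0.1137, 0.0096],
 [-0.0328, 0.0096, 0.1195]].

Step 3 — form the quadratic (x - mu)^T · Sigma^{-1} · (x - mu):
  Sigma^{-1} · (x - mu) = (-0.4682, 0.1965, 0.237).
  (x - mu)^T · [Sigma^{-1} · (x - mu)] = (-3)·(-0.4682) + (2)·(0.1965) + (1)·(0.237) = 2.0347.

Step 4 — take square root: d = √(2.0347) ≈ 1.4264.

d(x, mu) = √(2.0347) ≈ 1.4264


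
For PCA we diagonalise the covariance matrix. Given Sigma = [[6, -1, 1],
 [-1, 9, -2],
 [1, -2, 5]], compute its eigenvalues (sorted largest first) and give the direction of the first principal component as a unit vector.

Step 1 — characteristic polynomial p(λ) = det(λI - Sigma) = λ³ - tr·λ² + c_1·λ - det, where tr = trace, c_1 = sum of the principal 2×2 minors, det = det(Sigma):
  tr = 6 + 9 + 5 = 20,
  c_1 = (6·9 - (-1)²) + (6·5 - (1)²) + (9·5 - (-2)²) = 53 + 29 + 41 = 123,
  det = 6·(9·5 - (-2)²) - (-1)·((-1)·5 - (-2)·(1)) + (1)·((-1)·(-2) - 9·(1)) = 6·(41) - (-1)·(-3) + (1)·(-7) = 236.
  So p(λ) = λ³ - 20λ² + 123λ - 236.
Step 2 — look for an integer root (rational root theorem: any rational root is an integer divisor of 236). Testing λ = 4:
  p(4) = 64 - 320 + 492 - 236 = 0  ✓
  Dividing out (λ - 4): p(λ) = (λ - 4)(λ² - 16λ + 59).
Step 3 — remaining eigenvalues from the quadratic λ² - 16λ + 59 = 0:
  Δ = 16² - 4·59 = 256 - 236 = 20,  λ = (16 ± √20)/2 = (16 ± 4.4721)/2 ≈ 10.2361 or 5.7639.
  Sorted: λ_1 = 10.2361,  λ_2 = 5.7639,  λ_3 = 4  (check: sum = 20 = tr ✓).

Step 4 — unit eigenvector for λ_1 ≈ 10.2361: v spans the null space of (Sigma - λ_1 I), whose rows are
  r_1 = (-4.2361, -1, 1),  r_2 = (-1, -1.2361, -2),  r_3 = (1, -2, -5.2361).
  v is orthogonal to every row, so take v ∝ r_1 × r_2 = ((-1)·(-2) - (1)·(-1.2361), (1)·(-1) - (-4.2361)·(-2), (-4.2361)·(-1.2361) - (-1)·(-1)) ≈ (3.2361, -9.4721, 4.2361).
  Let u = (3.2361, -9.4721, 4.2361).
  ||u|| = √((3.2361)² + (-9.4721)² + (4.2361)²) = √(118.1378) ≈ 10.8691,  v_1 = u/||u|| ≈ (0.2977, -0.8715, 0.3897) (||v_1|| = 1).

λ_1 = 10.2361,  λ_2 = 5.7639,  λ_3 = 4;  v_1 ≈ (0.2977, -0.8715, 0.3897)


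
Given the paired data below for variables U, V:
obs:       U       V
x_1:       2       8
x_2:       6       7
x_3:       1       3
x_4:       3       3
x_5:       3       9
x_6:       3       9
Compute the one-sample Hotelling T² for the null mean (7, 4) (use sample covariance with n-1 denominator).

Step 1 — sample mean vector:
  mean(U) = (2 + 6 + 1 + 3 + 3 + 3) / 6 = 18/6 = 3
  mean(V) = (8 + 7 + 3 + 3 + 9 + 9) / 6 = 39/6 = 6.5
  x̄ = (3, 6.5),  deviation x̄ - mu_0 = (3, 6.5) - (7, 4) = (-4, 2.5).

Step 2 — sample covariance matrix, S[i,j] = (1/(n-1)) · Σ_k (x_{k,i} - mean_i) · (x_{k,j} - mean_j), divisor n-1 = 5:
  S[U,U] = ((-1)·(-1) + (3)·(3) + (-2)·(-2) + (0)·(0) + (0)·(0) + (0)·(0)) / 5 = 14/5 = 2.8
  S[U,V] = ((-1)·(1.5) + (3)·(0.5) + (-2)·(-3.5) + (0)·(-3.5) + (0)·(2.5) + (0)·(2.5)) / 5 = 7/5 = 1.4
  S[V,V] = ((1.5)·(1.5) + (0.5)·(0.5) + (-3.5)·(-3.5) + (-3.5)·(-3.5) + (2.5)·(2.5) + (2.5)·(2.5)) / 5 = 39.5/5 = 7.9
  S = [[2.8, 1.4],
 [1.4, 7.9]].

Step 3 — invert S. det(S) = 2.8·7.9 - (1.4)² = 20.16.
  S^{-1} = (1/det) · [[d, -b], [-b, a]] = [[0.3919, -0.0694],
 [-0.0694, 0.1389]].

Step 4 — quadratic form (x̄ - mu_0)^T · S^{-1} · (x̄ - mu_0):
  S^{-1} · (x̄ - mu_0) = (-1.7411, 0.625),
  (x̄ - mu_0)^T · [...] = (-4)·(-1.7411) + (2.5)·(0.625) = 8.5268.

Step 5 — scale by n: T² = 6 · 8.5268 = 51.1607.

T² ≈ 51.1607


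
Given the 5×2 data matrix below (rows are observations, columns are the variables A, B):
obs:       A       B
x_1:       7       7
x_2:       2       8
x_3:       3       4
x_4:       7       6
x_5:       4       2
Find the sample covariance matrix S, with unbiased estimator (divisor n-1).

Step 1 — column means:
  mean(A) = (7 + 2 + 3 + 7 + 4) / 5 = 23/5 = 4.6
  mean(B) = (7 + 8 + 4 + 6 + 2) / 5 = 27/5 = 5.4

Step 2 — sample covariance S[i,j] = (1/(n-1)) · Σ_k (x_{k,i} - mean_i) · (x_{k,j} - mean_j), with n-1 = 4.
  S[A,A] = ((2.4)·(2.4) + (-2.6)·(-2.6) + (-1.6)·(-1.6) + (2.4)·(2.4) + (-0.6)·(-0.6)) / 4 = 21.2/4 = 5.3
  S[A,B] = ((2.4)·(1.6) + (-2.6)·(2.6) + (-1.6)·(-1.4) + (2.4)·(0.6) + (-0.6)·(-3.4)) / 4 = 2.8/4 = 0.7
  S[B,B] = ((1.6)·(1.6) + (2.6)·(2.6) + (-1.4)·(-1.4) + (0.6)·(0.6) + (-3.4)·(-3.4)) / 4 = 23.2/4 = 5.8

S is symmetric (S[j,i] = S[i,j]). Assembling:

S = [[5.3, 0.7],
 [0.7, 5.8]]


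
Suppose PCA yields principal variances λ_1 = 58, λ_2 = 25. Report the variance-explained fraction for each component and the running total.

Step 1 — total variance = trace(Sigma) = Σ λ_i = 58 + 25 = 83.

Step 2 — fraction explained by component i = λ_i / Σ λ:
  PC1: 58/83 = 0.6988
  PC2: 25/83 = 0.3012

Step 3 — cumulative fraction after k components = (λ_1 + ... + λ_k) / Σ λ:
  k = 1: 58/83 = 0.6988
  k = 2: (58 + 25)/83 = 83/83 = 1

Summary (fraction, with percent):

explained: PC1 0.6988 (69.88%), PC2 0.3012 (30.12%);  cumulative: 0.6988, 1


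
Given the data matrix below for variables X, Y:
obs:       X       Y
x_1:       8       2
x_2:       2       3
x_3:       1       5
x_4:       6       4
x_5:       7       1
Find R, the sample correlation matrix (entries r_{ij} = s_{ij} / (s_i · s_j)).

Step 1 — column means:
  mean(X) = (8 + 2 + 1 + 6 + 7) / 5 = 24/5 = 4.8
  mean(Y) = (2 + 3 + 5 + 4 + 1) / 5 = 15/5 = 3

Step 2 — sample variances and covariances s[i,j] = (1/(n-1)) · Σ_k (x_{k,i} - mean_i) · (x_{k,j} - mean_j), with n-1 = 4:
  s[X,X] = ((3.2)·(3.2) + (-2.8)·(-2.8) + (-3.8)·(-3.8) + (1.2)·(1.2) + (2.2)·(2.2)) / 4 = 38.8/4 = 9.7
  s[X,Y] = ((3.2)·(-1) + (-2.8)·(0) + (-3.8)·(2) + (1.2)·(1) + (2.2)·(-2)) / 4 = -14/4 = -3.5
  s[Y,Y] = ((-1)·(-1) + (0)·(0) + (2)·(2) + (1)·(1) + (-2)·(-2)) / 4 = 10/4 = 2.5
  Sample standard deviations s_i = √(s[i,i]):
  s(X) = √(9.7) = 3.1145
  s(Y) = √(2.5) = 1.5811

Step 3 — r_{ij} = s_{ij} / (s_i · s_j):
  r[X,X] = 1 (diagonal).
  r[X,Y] = -3.5 / (3.1145 · 1.5811) = -3.5 / 4.9244 = -0.7107
  r[Y,Y] = 1 (diagonal).

R is symmetric with unit diagonal. Assembling:

R = [[1, -0.7107],
 [-0.7107, 1]]


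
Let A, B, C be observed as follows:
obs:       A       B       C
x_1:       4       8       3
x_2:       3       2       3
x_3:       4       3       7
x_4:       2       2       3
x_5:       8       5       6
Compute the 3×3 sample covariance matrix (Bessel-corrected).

Step 1 — column means:
  mean(A) = (4 + 3 + 4 + 2 + 8) / 5 = 21/5 = 4.2
  mean(B) = (8 + 2 + 3 + 2 + 5) / 5 = 20/5 = 4
  mean(C) = (3 + 3 + 7 + 3 + 6) / 5 = 22/5 = 4.4

Step 2 — sample covariance S[i,j] = (1/(n-1)) · Σ_k (x_{k,i} - mean_i) · (x_{k,j} - mean_j), with n-1 = 4.
  S[A,A] = ((-0.2)·(-0.2) + (-1.2)·(-1.2) + (-0.2)·(-0.2) + (-2.2)·(-2.2) + (3.8)·(3.8)) / 4 = 20.8/4 = 5.2
  S[A,B] = ((-0.2)·(4) + (-1.2)·(-2) + (-0.2)·(-1) + (-2.2)·(-2) + (3.8)·(1)) / 4 = 10/4 = 2.5
  S[A,C] = ((-0.2)·(-1.4) + (-1.2)·(-1.4) + (-0.2)·(2.6) + (-2.2)·(-1.4) + (3.8)·(1.6)) / 4 = 10.6/4 = 2.65
  S[B,B] = ((4)·(4) + (-2)·(-2) + (-1)·(-1) + (-2)·(-2) + (1)·(1)) / 4 = 26/4 = 6.5
  S[B,C] = ((4)·(-1.4) + (-2)·(-1.4) + (-1)·(2.6) + (-2)·(-1.4) + (1)·(1.6)) / 4 = -1/4 = -0.25
  S[C,C] = ((-1.4)·(-1.4) + (-1.4)·(-1.4) + (2.6)·(2.6) + (-1.4)·(-1.4) + (1.6)·(1.6)) / 4 = 15.2/4 = 3.8

S is symmetric (S[j,i] = S[i,j]). Assembling:

S = [[5.2, 2.5, 2.65],
 [2.5, 6.5, -0.25],
 [2.65, -0.25, 3.8]]


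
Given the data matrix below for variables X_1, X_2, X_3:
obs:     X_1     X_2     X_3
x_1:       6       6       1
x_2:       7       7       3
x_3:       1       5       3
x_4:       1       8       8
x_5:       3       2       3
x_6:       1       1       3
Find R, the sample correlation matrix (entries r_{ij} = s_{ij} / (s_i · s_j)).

Step 1 — column means:
  mean(X_1) = (6 + 7 + 1 + 1 + 3 + 1) / 6 = 19/6 = 3.1667
  mean(X_2) = (6 + 7 + 5 + 8 + 2 + 1) / 6 = 29/6 = 4.8333
  mean(X_3) = (1 + 3 + 3 + 8 + 3 + 3) / 6 = 21/6 = 3.5

Step 2 — sample variances and covariances s[i,j] = (1/(n-1)) · Σ_k (x_{k,i} - mean_i) · (x_{k,j} - mean_j), with n-1 = 5:
  s[X_1,X_1] = ((2.8333)·(2.8333) + (3.8333)·(3.8333) + (-2.1667)·(-2.1667) + (-2.1667)·(-2.1667) + (-0.1667)·(-0.1667) + (-2.1667)·(-2.1667)) / 5 = 36.8333/5 = 7.3667
  s[X_1,X_2] = ((2.8333)·(1.1667) + (3.8333)·(2.1667) + (-2.1667)·(0.1667) + (-2.1667)·(3.1667) + (-0.1667)·(-2.8333) + (-2.1667)·(-3.8333)) / 5 = 13.1667/5 = 2.6333
  s[X_1,X_3] = ((2.8333)·(-2.5) + (3.8333)·(-0.5) + (-2.1667)·(-0.5) + (-2.1667)·(4.5) + (-0.1667)·(-0.5) + (-2.1667)·(-0.5)) / 5 = -16.5/5 = -3.3
  s[X_2,X_2] = ((1.1667)·(1.1667) + (2.1667)·(2.1667) + (0.1667)·(0.1667) + (3.1667)·(3.1667) + (-2.8333)·(-2.8333) + (-3.8333)·(-3.8333)) / 5 = 38.8333/5 = 7.7667
  s[X_2,X_3] = ((1.1667)·(-2.5) + (2.1667)·(-0.5) + (0.1667)·(-0.5) + (3.1667)·(4.5) + (-2.8333)·(-0.5) + (-3.8333)·(-0.5)) / 5 = 13.5/5 = 2.7
  s[X_3,X_3] = ((-2.5)·(-2.5) + (-0.5)·(-0.5) + (-0.5)·(-0.5) + (4.5)·(4.5) + (-0.5)·(-0.5) + (-0.5)·(-0.5)) / 5 = 27.5/5 = 5.5
  Sample standard deviations s_i = √(s[i,i]):
  s(X_1) = √(7.3667) = 2.7142
  s(X_2) = √(7.7667) = 2.7869
  s(X_3) = √(5.5) = 2.3452

Step 3 — r_{ij} = s_{ij} / (s_i · s_j):
  r[X_1,X_1] = 1 (diagonal).
  r[X_1,X_2] = 2.6333 / (2.7142 · 2.7869) = 2.6333 / 7.564 = 0.3481
  r[X_1,X_3] = -3.3 / (2.7142 · 2.3452) = -3.3 / 6.3653 = -0.5184
  r[X_2,X_2] = 1 (diagonal).
  r[X_2,X_3] = 2.7 / (2.7869 · 2.3452) = 2.7 / 6.5358 = 0.4131
  r[X_3,X_3] = 1 (diagonal).

R is symmetric with unit diagonal. Assembling:

R = [[1, 0.3481, -0.5184],
 [0.3481, 1, 0.4131],
 [-0.5184, 0.4131, 1]]


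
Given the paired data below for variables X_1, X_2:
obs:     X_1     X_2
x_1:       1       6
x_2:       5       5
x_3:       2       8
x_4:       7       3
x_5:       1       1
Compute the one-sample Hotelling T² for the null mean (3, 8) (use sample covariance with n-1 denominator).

Step 1 — sample mean vector:
  mean(X_1) = (1 + 5 + 2 + 7 + 1) / 5 = 16/5 = 3.2
  mean(X_2) = (6 + 5 + 8 + 3 + 1) / 5 = 23/5 = 4.6
  x̄ = (3.2, 4.6),  deviation x̄ - mu_0 = (3.2, 4.6) - (3, 8) = (0.2, -3.4).

Step 2 — sample covariance matrix, S[i,j] = (1/(n-1)) · Σ_k (x_{k,i} - mean_i) · (x_{k,j} - mean_j), divisor n-1 = 4:
  S[X_1,X_1] = ((-2.2)·(-2.2) + (1.8)·(1.8) + (-1.2)·(-1.2) + (3.8)·(3.8) + (-2.2)·(-2.2)) / 4 = 28.8/4 = 7.2
  S[X_1,X_2] = ((-2.2)·(1.4) + (1.8)·(0.4) + (-1.2)·(3.4) + (3.8)·(-1.6) + (-2.2)·(-3.6)) / 4 = -4.6/4 = -1.15
  S[X_2,X_2] = ((1.4)·(1.4) + (0.4)·(0.4) + (3.4)·(3.4) + (-1.6)·(-1.6) + (-3.6)·(-3.6)) / 4 = 29.2/4 = 7.3
  S = [[7.2, -1.15],
 [-1.15, 7.3]].

Step 3 — invert S. det(S) = 7.2·7.3 - (-1.15)² = 51.2375.
  S^{-1} = (1/det) · [[d, -b], [-b, a]] = [[0.1425, 0.0224],
 [0.0224, 0.1405]].

Step 4 — quadratic form (x̄ - mu_0)^T · S^{-1} · (x̄ - mu_0):
  S^{-1} · (x̄ - mu_0) = (-0.0478, -0.4733),
  (x̄ - mu_0)^T · [...] = (0.2)·(-0.0478) + (-3.4)·(-0.4733) = 1.5996.

Step 5 — scale by n: T² = 5 · 1.5996 = 7.998.

T² ≈ 7.998


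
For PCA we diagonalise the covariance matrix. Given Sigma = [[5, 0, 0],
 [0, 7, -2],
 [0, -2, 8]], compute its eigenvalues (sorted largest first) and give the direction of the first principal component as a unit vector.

Step 1 — characteristic polynomial p(λ) = det(λI - Sigma) = λ³ - tr·λ² + c_1·λ - det, where tr = trace, c_1 = sum of the principal 2×2 minors, det = det(Sigma):
  tr = 5 + 7 + 8 = 20,
  c_1 = (5·7 - (0)²) + (5·8 - (0)²) + (7·8 - (-2)²) = 35 + 40 + 52 = 127,
  det = 5·(7·8 - (-2)²) - (0)·((0)·8 - (-2)·(0)) + (0)·((0)·(-2) - 7·(0)) = 5·(52) - (0)·(0) + (0)·(0) = 260.
  So p(λ) = λ³ - 20λ² + 127λ - 260.
Step 2 — look for an integer root (rational root theorem: any rational root is an integer divisor of 260). Testing λ = 5:
  p(5) = 125 - 500 + 635 - 260 = 0  ✓
  Dividing out (λ - 5): p(λ) = (λ - 5)(λ² - 15λ + 52).
Step 3 — remaining eigenvalues from the quadratic λ² - 15λ + 52 = 0:
  Δ = 15² - 4·52 = 225 - 208 = 17,  λ = (15 ± √17)/2 = (15 ± 4.1231)/2 ≈ 9.5616 or 5.4384.
  Sorted: λ_1 = 9.5616,  λ_2 = 5.4384,  λ_3 = 5  (check: sum = 20 = tr ✓).

Step 4 — unit eigenvector for λ_1 ≈ 9.5616: v spans the null space of (Sigma - λ_1 I), whose rows are
  r_1 = (-4.5616, 0, 0),  r_2 = (0, -2.5616, -2),  r_3 = (0, -2, -1.5616).
  v is orthogonal to every row, so take v ∝ r_1 × r_2 = ((0)·(-2) - (0)·(-2.5616), (0)·(0) - (-4.5616)·(-2), (-4.5616)·(-2.5616) - (0)·(0)) ≈ (0, -9.1231, 11.6847).
  Rescale (multiply by -1 so the first nonzero entry is positive): u = (0, 9.1231, -11.6847).
  ||u|| = √((0)² + (9.1231)² + (-11.6847)²) = √(219.7623) ≈ 14.8244,  v_1 = u/||u|| ≈ (0, 0.6154, -0.7882) (||v_1|| = 1).

λ_1 = 9.5616,  λ_2 = 5.4384,  λ_3 = 5;  v_1 ≈ (0, 0.6154, -0.7882)


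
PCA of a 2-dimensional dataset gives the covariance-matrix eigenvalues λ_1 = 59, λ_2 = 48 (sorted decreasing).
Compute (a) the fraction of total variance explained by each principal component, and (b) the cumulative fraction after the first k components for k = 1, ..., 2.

Step 1 — total variance = trace(Sigma) = Σ λ_i = 59 + 48 = 107.

Step 2 — fraction explained by component i = λ_i / Σ λ:
  PC1: 59/107 = 0.5514
  PC2: 48/107 = 0.4486

Step 3 — cumulative fraction after k components = (λ_1 + ... + λ_k) / Σ λ:
  k = 1: 59/107 = 0.5514
  k = 2: (59 + 48)/107 = 107/107 = 1

Summary (fraction, with percent):

explained: PC1 0.5514 (55.14%), PC2 0.4486 (44.86%);  cumulative: 0.5514, 1


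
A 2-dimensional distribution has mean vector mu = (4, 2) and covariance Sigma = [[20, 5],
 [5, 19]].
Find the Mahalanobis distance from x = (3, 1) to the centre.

Step 1 — centre the observation: (x - mu) = (-1, -1).

Step 2 — invert Sigma. det(Sigma) = 20·19 - (5)² = 355.
  Sigma^{-1} = (1/det) · [[d, -b], [-b, a]] = [[0.0535, -0.0141],
 [-0.0141, 0.0563]].

Step 3 — form the quadratic (x - mu)^T · Sigma^{-1} · (x - mu):
  Sigma^{-1} · (x - mu) = (-0.0394, -0.0423).
  (x - mu)^T · [Sigma^{-1} · (x - mu)] = (-1)·(-0.0394) + (-1)·(-0.0423) = 0.0817.

Step 4 — take square root: d = √(0.0817) ≈ 0.2858.

d(x, mu) = √(0.0817) ≈ 0.2858


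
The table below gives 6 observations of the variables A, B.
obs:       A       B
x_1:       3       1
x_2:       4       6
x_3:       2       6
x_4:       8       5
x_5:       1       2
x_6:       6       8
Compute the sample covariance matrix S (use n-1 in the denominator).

Step 1 — column means:
  mean(A) = (3 + 4 + 2 + 8 + 1 + 6) / 6 = 24/6 = 4
  mean(B) = (1 + 6 + 6 + 5 + 2 + 8) / 6 = 28/6 = 4.6667

Step 2 — sample covariance S[i,j] = (1/(n-1)) · Σ_k (x_{k,i} - mean_i) · (x_{k,j} - mean_j), with n-1 = 5.
  S[A,A] = ((-1)·(-1) + (0)·(0) + (-2)·(-2) + (4)·(4) + (-3)·(-3) + (2)·(2)) / 5 = 34/5 = 6.8
  S[A,B] = ((-1)·(-3.6667) + (0)·(1.3333) + (-2)·(1.3333) + (4)·(0.3333) + (-3)·(-2.6667) + (2)·(3.3333)) / 5 = 17/5 = 3.4
  S[B,B] = ((-3.6667)·(-3.6667) + (1.3333)·(1.3333) + (1.3333)·(1.3333) + (0.3333)·(0.3333) + (-2.6667)·(-2.6667) + (3.3333)·(3.3333)) / 5 = 35.3333/5 = 7.0667

S is symmetric (S[j,i] = S[i,j]). Assembling:

S = [[6.8, 3.4],
 [3.4, 7.0667]]


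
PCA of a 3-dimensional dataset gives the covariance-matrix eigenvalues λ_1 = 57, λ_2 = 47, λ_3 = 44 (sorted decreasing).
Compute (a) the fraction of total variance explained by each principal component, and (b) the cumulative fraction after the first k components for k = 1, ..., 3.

Step 1 — total variance = trace(Sigma) = Σ λ_i = 57 + 47 + 44 = 148.

Step 2 — fraction explained by component i = λ_i / Σ λ:
  PC1: 57/148 = 0.3851
  PC2: 47/148 = 0.3176
  PC3: 44/148 = 0.2973

Step 3 — cumulative fraction after k components = (λ_1 + ... + λ_k) / Σ λ:
  k = 1: 57/148 = 0.3851
  k = 2: (57 + 47)/148 = 104/148 = 0.7027
  k = 3: (57 + 47 + 44)/148 = 148/148 = 1

Summary (fraction, with percent):

explained: PC1 0.3851 (38.51%), PC2 0.3176 (31.76%), PC3 0.2973 (29.73%);  cumulative: 0.3851, 0.7027, 1


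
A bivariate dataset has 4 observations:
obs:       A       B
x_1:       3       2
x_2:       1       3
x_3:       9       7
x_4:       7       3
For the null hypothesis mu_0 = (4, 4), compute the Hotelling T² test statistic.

Step 1 — sample mean vector:
  mean(A) = (3 + 1 + 9 + 7) / 4 = 20/4 = 5
  mean(B) = (2 + 3 + 7 + 3) / 4 = 15/4 = 3.75
  x̄ = (5, 3.75),  deviation x̄ - mu_0 = (5, 3.75) - (4, 4) = (1, -0.25).

Step 2 — sample covariance matrix, S[i,j] = (1/(n-1)) · Σ_k (x_{k,i} - mean_i) · (x_{k,j} - mean_j), divisor n-1 = 3:
  S[A,A] = ((-2)·(-2) + (-4)·(-4) + (4)·(4) + (2)·(2)) / 3 = 40/3 = 13.3333
  S[A,B] = ((-2)·(-1.75) + (-4)·(-0.75) + (4)·(3.25) + (2)·(-0.75)) / 3 = 18/3 = 6
  S[B,B] = ((-1.75)·(-1.75) + (-0.75)·(-0.75) + (3.25)·(3.25) + (-0.75)·(-0.75)) / 3 = 14.75/3 = 4.9167
  S = [[13.3333, 6],
 [6, 4.9167]].

Step 3 — invert S. det(S) = 13.3333·4.9167 - (6)² = 29.5556.
  S^{-1} = (1/det) · [[d, -b], [-b, a]] = [[0.1664, -0.203],
 [-0.203, 0.4511]].

Step 4 — quadratic form (x̄ - mu_0)^T · S^{-1} · (x̄ - mu_0):
  S^{-1} · (x̄ - mu_0) = (0.2171, -0.3158),
  (x̄ - mu_0)^T · [...] = (1)·(0.2171) + (-0.25)·(-0.3158) = 0.2961.

Step 5 — scale by n: T² = 4 · 0.2961 = 1.1842.

T² ≈ 1.1842


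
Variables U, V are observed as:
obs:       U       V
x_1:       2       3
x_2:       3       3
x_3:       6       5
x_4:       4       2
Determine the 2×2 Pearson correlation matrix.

Step 1 — column means:
  mean(U) = (2 + 3 + 6 + 4) / 4 = 15/4 = 3.75
  mean(V) = (3 + 3 + 5 + 2) / 4 = 13/4 = 3.25

Step 2 — sample variances and covariances s[i,j] = (1/(n-1)) · Σ_k (x_{k,i} - mean_i) · (x_{k,j} - mean_j), with n-1 = 3:
  s[U,U] = ((-1.75)·(-1.75) + (-0.75)·(-0.75) + (2.25)·(2.25) + (0.25)·(0.25)) / 3 = 8.75/3 = 2.9167
  s[U,V] = ((-1.75)·(-0.25) + (-0.75)·(-0.25) + (2.25)·(1.75) + (0.25)·(-1.25)) / 3 = 4.25/3 = 1.4167
  s[V,V] = ((-0.25)·(-0.25) + (-0.25)·(-0.25) + (1.75)·(1.75) + (-1.25)·(-1.25)) / 3 = 4.75/3 = 1.5833
  Sample standard deviations s_i = √(s[i,i]):
  s(U) = √(2.9167) = 1.7078
  s(V) = √(1.5833) = 1.2583

Step 3 — r_{ij} = s_{ij} / (s_i · s_j):
  r[U,U] = 1 (diagonal).
  r[U,V] = 1.4167 / (1.7078 · 1.2583) = 1.4167 / 2.149 = 0.6592
  r[V,V] = 1 (diagonal).

R is symmetric with unit diagonal. Assembling:

R = [[1, 0.6592],
 [0.6592, 1]]


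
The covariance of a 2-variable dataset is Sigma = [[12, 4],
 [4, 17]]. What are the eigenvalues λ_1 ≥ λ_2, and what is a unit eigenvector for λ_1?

Step 1 — characteristic polynomial of 2×2 Sigma:
  det(Sigma - λI) = λ² - trace · λ + det = 0.
  trace = 12 + 17 = 29, det = 12·17 - (4)² = 188.
Step 2 — discriminant:
  Δ = trace² - 4·det = 841 - 752 = 89.
Step 3 — eigenvalues:
  λ = (trace ± √Δ)/2 = (29 ± 9.434)/2,
  λ_1 = 19.217,  λ_2 = 9.783.

Step 4 — unit eigenvector for λ_1: solve (Sigma - λ_1 I)v = 0. First row:
  (12 - 19.217)·v_x + (4)·v_y = 0, i.e. (-7.217)·v_x + (4)·v_y = 0,
  so v ∝ (b, λ_1 - a) = (4, 7.217) = u.
  ||u|| = √((4)² + (7.217)²) = √(68.085) ≈ 8.2514,
  v_1 = u/||u|| ≈ (0.4848, 0.8746) (||v_1|| = 1).

λ_1 = 19.217,  λ_2 = 9.783;  v_1 ≈ (0.4848, 0.8746)


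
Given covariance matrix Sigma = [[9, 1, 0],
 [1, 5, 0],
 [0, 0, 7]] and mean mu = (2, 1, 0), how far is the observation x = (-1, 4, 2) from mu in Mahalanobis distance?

Step 1 — centre the observation: (x - mu) = (-3, 3, 2).

Step 2 — invert Sigma (cofactor / det for 3×3, or solve directly):
  Sigma^{-1} = [[0.1136, -0.0227, 0],
 [-0.0227, 0.2045, 0],
 [0, 0, 0.1429]].

Step 3 — form the quadratic (x - mu)^T · Sigma^{-1} · (x - mu):
  Sigma^{-1} · (x - mu) = (-0.4091, 0.6818, 0.2857).
  (x - mu)^T · [Sigma^{-1} · (x - mu)] = (-3)·(-0.4091) + (3)·(0.6818) + (2)·(0.2857) = 3.8442.

Step 4 — take square root: d = √(3.8442) ≈ 1.9607.

d(x, mu) = √(3.8442) ≈ 1.9607


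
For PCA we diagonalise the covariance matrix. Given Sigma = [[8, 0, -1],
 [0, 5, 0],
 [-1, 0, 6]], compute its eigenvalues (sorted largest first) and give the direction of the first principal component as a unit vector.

Step 1 — characteristic polynomial p(λ) = det(λI - Sigma) = λ³ - tr·λ² + c_1·λ - det, where tr = trace, c_1 = sum of the principal 2×2 minors, det = det(Sigma):
  tr = 8 + 5 + 6 = 19,
  c_1 = (8·5 - (0)²) + (8·6 - (-1)²) + (5·6 - (0)²) = 40 + 47 + 30 = 117,
  det = 8·(5·6 - (0)²) - (0)·((0)·6 - (0)·(-1)) + (-1)·((0)·(0) - 5·(-1)) = 8·(30) - (0)·(0) + (-1)·(5) = 235.
  So p(λ) = λ³ - 19λ² + 117λ - 235.
Step 2 — look for an integer root (rational root theorem: any rational root is an integer divisor of 235). Testing λ = 5:
  p(5) = 125 - 475 + 585 - 235 = 0  ✓
  Dividing out (λ - 5): p(λ) = (λ - 5)(λ² - 14λ + 47).
Step 3 — remaining eigenvalues from the quadratic λ² - 14λ + 47 = 0:
  Δ = 14² - 4·47 = 196 - 188 = 8,  λ = (14 ± √8)/2 = (14 ± 2.8284)/2 ≈ 8.4142 or 5.5858.
  Sorted: λ_1 = 8.4142,  λ_2 = 5.5858,  λ_3 = 5  (check: sum = 19 = tr ✓).

Step 4 — unit eigenvector for λ_1 ≈ 8.4142: v spans the null space of (Sigma - λ_1 I), whose rows are
  r_1 = (-0.4142, 0, -1),  r_2 = (0, -3.4142, 0),  r_3 = (-1, 0, -2.4142).
  v is orthogonal to every row, so take v ∝ r_1 × r_2 = ((0)·(0) - (-1)·(-3.4142), (-1)·(0) - (-0.4142)·(0), (-0.4142)·(-3.4142) - (0)·(0)) ≈ (-3.4142, 0, 1.4142).
  Rescale (multiply by -1 so the first nonzero entry is positive): u = (3.4142, 0, -1.4142).
  ||u|| = √((3.4142)² + (0)² + (-1.4142)²) = √(13.6569) ≈ 3.6955,  v_1 = u/||u|| ≈ (0.9239, 0, -0.3827) (||v_1|| = 1).

λ_1 = 8.4142,  λ_2 = 5.5858,  λ_3 = 5;  v_1 ≈ (0.9239, 0, -0.3827)


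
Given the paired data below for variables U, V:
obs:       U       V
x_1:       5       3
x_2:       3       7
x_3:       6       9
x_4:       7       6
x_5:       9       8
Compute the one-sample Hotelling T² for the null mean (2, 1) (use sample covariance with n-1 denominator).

Step 1 — sample mean vector:
  mean(U) = (5 + 3 + 6 + 7 + 9) / 5 = 30/5 = 6
  mean(V) = (3 + 7 + 9 + 6 + 8) / 5 = 33/5 = 6.6
  x̄ = (6, 6.6),  deviation x̄ - mu_0 = (6, 6.6) - (2, 1) = (4, 5.6).

Step 2 — sample covariance matrix, S[i,j] = (1/(n-1)) · Σ_k (x_{k,i} - mean_i) · (x_{k,j} - mean_j), divisor n-1 = 4:
  S[U,U] = ((-1)·(-1) + (-3)·(-3) + (0)·(0) + (1)·(1) + (3)·(3)) / 4 = 20/4 = 5
  S[U,V] = ((-1)·(-3.6) + (-3)·(0.4) + (0)·(2.4) + (1)·(-0.6) + (3)·(1.4)) / 4 = 6/4 = 1.5
  S[V,V] = ((-3.6)·(-3.6) + (0.4)·(0.4) + (2.4)·(2.4) + (-0.6)·(-0.6) + (1.4)·(1.4)) / 4 = 21.2/4 = 5.3
  S = [[5, 1.5],
 [1.5, 5.3]].

Step 3 — invert S. det(S) = 5·5.3 - (1.5)² = 24.25.
  S^{-1} = (1/det) · [[d, -b], [-b, a]] = [[0.2186, -0.0619],
 [-0.0619, 0.2062]].

Step 4 — quadratic form (x̄ - mu_0)^T · S^{-1} · (x̄ - mu_0):
  S^{-1} · (x̄ - mu_0) = (0.5278, 0.9072),
  (x̄ - mu_0)^T · [...] = (4)·(0.5278) + (5.6)·(0.9072) = 7.1918.

Step 5 — scale by n: T² = 5 · 7.1918 = 35.9588.

T² ≈ 35.9588


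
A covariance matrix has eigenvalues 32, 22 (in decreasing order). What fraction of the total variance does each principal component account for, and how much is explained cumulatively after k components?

Step 1 — total variance = trace(Sigma) = Σ λ_i = 32 + 22 = 54.

Step 2 — fraction explained by component i = λ_i / Σ λ:
  PC1: 32/54 = 0.5926
  PC2: 22/54 = 0.4074

Step 3 — cumulative fraction after k components = (λ_1 + ... + λ_k) / Σ λ:
  k = 1: 32/54 = 0.5926
  k = 2: (32 + 22)/54 = 54/54 = 1

Summary (fraction, with percent):

explained: PC1 0.5926 (59.26%), PC2 0.4074 (40.74%);  cumulative: 0.5926, 1


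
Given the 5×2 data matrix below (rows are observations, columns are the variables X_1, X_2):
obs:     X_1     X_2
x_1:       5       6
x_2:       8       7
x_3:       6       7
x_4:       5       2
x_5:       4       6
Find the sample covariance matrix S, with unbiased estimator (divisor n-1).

Step 1 — column means:
  mean(X_1) = (5 + 8 + 6 + 5 + 4) / 5 = 28/5 = 5.6
  mean(X_2) = (6 + 7 + 7 + 2 + 6) / 5 = 28/5 = 5.6

Step 2 — sample covariance S[i,j] = (1/(n-1)) · Σ_k (x_{k,i} - mean_i) · (x_{k,j} - mean_j), with n-1 = 4.
  S[X_1,X_1] = ((-0.6)·(-0.6) + (2.4)·(2.4) + (0.4)·(0.4) + (-0.6)·(-0.6) + (-1.6)·(-1.6)) / 4 = 9.2/4 = 2.3
  S[X_1,X_2] = ((-0.6)·(0.4) + (2.4)·(1.4) + (0.4)·(1.4) + (-0.6)·(-3.6) + (-1.6)·(0.4)) / 4 = 5.2/4 = 1.3
  S[X_2,X_2] = ((0.4)·(0.4) + (1.4)·(1.4) + (1.4)·(1.4) + (-3.6)·(-3.6) + (0.4)·(0.4)) / 4 = 17.2/4 = 4.3

S is symmetric (S[j,i] = S[i,j]). Assembling:

S = [[2.3, 1.3],
 [1.3, 4.3]]


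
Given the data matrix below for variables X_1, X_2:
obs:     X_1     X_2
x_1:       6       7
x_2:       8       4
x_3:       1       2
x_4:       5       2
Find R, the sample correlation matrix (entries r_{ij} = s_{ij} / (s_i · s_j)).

Step 1 — column means:
  mean(X_1) = (6 + 8 + 1 + 5) / 4 = 20/4 = 5
  mean(X_2) = (7 + 4 + 2 + 2) / 4 = 15/4 = 3.75

Step 2 — sample variances and covariances s[i,j] = (1/(n-1)) · Σ_k (x_{k,i} - mean_i) · (x_{k,j} - mean_j), with n-1 = 3:
  s[X_1,X_1] = ((1)·(1) + (3)·(3) + (-4)·(-4) + (0)·(0)) / 3 = 26/3 = 8.6667
  s[X_1,X_2] = ((1)·(3.25) + (3)·(0.25) + (-4)·(-1.75) + (0)·(-1.75)) / 3 = 11/3 = 3.6667
  s[X_2,X_2] = ((3.25)·(3.25) + (0.25)·(0.25) + (-1.75)·(-1.75) + (-1.75)·(-1.75)) / 3 = 16.75/3 = 5.5833
  Sample standard deviations s_i = √(s[i,i]):
  s(X_1) = √(8.6667) = 2.9439
  s(X_2) = √(5.5833) = 2.3629

Step 3 — r_{ij} = s_{ij} / (s_i · s_j):
  r[X_1,X_1] = 1 (diagonal).
  r[X_1,X_2] = 3.6667 / (2.9439 · 2.3629) = 3.6667 / 6.9562 = 0.5271
  r[X_2,X_2] = 1 (diagonal).

R is symmetric with unit diagonal. Assembling:

R = [[1, 0.5271],
 [0.5271, 1]]


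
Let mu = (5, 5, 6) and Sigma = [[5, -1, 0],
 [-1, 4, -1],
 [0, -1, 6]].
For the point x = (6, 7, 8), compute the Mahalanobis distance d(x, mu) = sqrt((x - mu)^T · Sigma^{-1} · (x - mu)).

Step 1 — centre the observation: (x - mu) = (1, 2, 2).

Step 2 — invert Sigma (cofactor / det for 3×3, or solve directly):
  Sigma^{-1} = [[0.211, 0.055, 0.0092],
 [0.055, 0.2752, 0.0459],
 [0.0092, 0.0459, 0.1743]].

Step 3 — form the quadratic (x - mu)^T · Sigma^{-1} · (x - mu):
  Sigma^{-1} · (x - mu) = (0.3394, 0.6972, 0.4495).
  (x - mu)^T · [Sigma^{-1} · (x - mu)] = (1)·(0.3394) + (2)·(0.6972) + (2)·(0.4495) = 2.633.

Step 4 — take square root: d = √(2.633) ≈ 1.6227.

d(x, mu) = √(2.633) ≈ 1.6227


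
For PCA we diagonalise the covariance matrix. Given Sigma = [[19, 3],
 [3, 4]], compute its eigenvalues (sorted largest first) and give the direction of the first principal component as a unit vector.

Step 1 — characteristic polynomial of 2×2 Sigma:
  det(Sigma - λI) = λ² - trace · λ + det = 0.
  trace = 19 + 4 = 23, det = 19·4 - (3)² = 67.
Step 2 — discriminant:
  Δ = trace² - 4·det = 529 - 268 = 261.
Step 3 — eigenvalues:
  λ = (trace ± √Δ)/2 = (23 ± 16.1555)/2,
  λ_1 = 19.5777,  λ_2 = 3.4223.

Step 4 — unit eigenvector for λ_1: solve (Sigma - λ_1 I)v = 0. First row:
  (19 - 19.5777)·v_x + (3)·v_y = 0, i.e. (-0.5777)·v_x + (3)·v_y = 0,
  so v ∝ (b, λ_1 - a) = (3, 0.5777) = u.
  ||u|| = √((3)² + (0.5777)²) = √(9.3338) ≈ 3.0551,
  v_1 = u/||u|| ≈ (0.982, 0.1891) (||v_1|| = 1).

λ_1 = 19.5777,  λ_2 = 3.4223;  v_1 ≈ (0.982, 0.1891)


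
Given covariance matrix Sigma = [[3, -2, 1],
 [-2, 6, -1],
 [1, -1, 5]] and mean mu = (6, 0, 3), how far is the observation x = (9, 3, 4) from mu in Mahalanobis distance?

Step 1 — centre the observation: (x - mu) = (3, 3, 1).

Step 2 — invert Sigma (cofactor / det for 3×3, or solve directly):
  Sigma^{-1} = [[0.4462, 0.1385, -0.0615],
 [0.1385, 0.2154, 0.0154],
 [-0.0615, 0.0154, 0.2154]].

Step 3 — form the quadratic (x - mu)^T · Sigma^{-1} · (x - mu):
  Sigma^{-1} · (x - mu) = (1.6923, 1.0769, 0.0769).
  (x - mu)^T · [Sigma^{-1} · (x - mu)] = (3)·(1.6923) + (3)·(1.0769) + (1)·(0.0769) = 8.3846.

Step 4 — take square root: d = √(8.3846) ≈ 2.8956.

d(x, mu) = √(8.3846) ≈ 2.8956


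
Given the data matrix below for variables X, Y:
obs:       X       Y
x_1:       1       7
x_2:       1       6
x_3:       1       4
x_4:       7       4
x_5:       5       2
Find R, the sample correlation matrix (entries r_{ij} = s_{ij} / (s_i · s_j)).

Step 1 — column means:
  mean(X) = (1 + 1 + 1 + 7 + 5) / 5 = 15/5 = 3
  mean(Y) = (7 + 6 + 4 + 4 + 2) / 5 = 23/5 = 4.6

Step 2 — sample variances and covariances s[i,j] = (1/(n-1)) · Σ_k (x_{k,i} - mean_i) · (x_{k,j} - mean_j), with n-1 = 4:
  s[X,X] = ((-2)·(-2) + (-2)·(-2) + (-2)·(-2) + (4)·(4) + (2)·(2)) / 4 = 32/4 = 8
  s[X,Y] = ((-2)·(2.4) + (-2)·(1.4) + (-2)·(-0.6) + (4)·(-0.6) + (2)·(-2.6)) / 4 = -14/4 = -3.5
  s[Y,Y] = ((2.4)·(2.4) + (1.4)·(1.4) + (-0.6)·(-0.6) + (-0.6)·(-0.6) + (-2.6)·(-2.6)) / 4 = 15.2/4 = 3.8
  Sample standard deviations s_i = √(s[i,i]):
  s(X) = √(8) = 2.8284
  s(Y) = √(3.8) = 1.9494

Step 3 — r_{ij} = s_{ij} / (s_i · s_j):
  r[X,X] = 1 (diagonal).
  r[X,Y] = -3.5 / (2.8284 · 1.9494) = -3.5 / 5.5136 = -0.6348
  r[Y,Y] = 1 (diagonal).

R is symmetric with unit diagonal. Assembling:

R = [[1, -0.6348],
 [-0.6348, 1]]
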